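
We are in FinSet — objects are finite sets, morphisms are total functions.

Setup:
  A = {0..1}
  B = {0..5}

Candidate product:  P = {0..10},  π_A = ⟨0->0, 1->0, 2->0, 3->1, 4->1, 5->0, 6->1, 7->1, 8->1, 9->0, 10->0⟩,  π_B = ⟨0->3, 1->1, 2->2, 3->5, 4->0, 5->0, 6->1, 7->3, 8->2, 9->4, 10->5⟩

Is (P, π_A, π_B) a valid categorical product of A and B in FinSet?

|A|·|B| = 2·6 = 12;  |P| = 11
  → cardinalities differ; no bijection possible.

Answer: NOT A VALID PRODUCT — |P|=11 ≠ |A|·|B|=12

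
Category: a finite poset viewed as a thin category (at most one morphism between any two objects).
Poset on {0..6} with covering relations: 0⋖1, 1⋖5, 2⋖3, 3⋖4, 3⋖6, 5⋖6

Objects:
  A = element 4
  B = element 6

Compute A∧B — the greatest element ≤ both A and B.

Common predecessors of 4,6: {2,3}
  2 <= 3
  3 <= 3
glb = 3

Answer: A∧B = 3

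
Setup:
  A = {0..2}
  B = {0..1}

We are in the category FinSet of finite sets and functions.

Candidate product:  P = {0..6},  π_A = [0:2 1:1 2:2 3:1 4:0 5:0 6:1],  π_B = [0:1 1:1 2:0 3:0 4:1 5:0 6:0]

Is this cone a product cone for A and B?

Answer: NOT A VALID PRODUCT — |P|=7 ≠ |A|·|B|=6

Work:
|A|·|B| = 3·2 = 6;  |P| = 7
  → cardinalities differ; no bijection possible.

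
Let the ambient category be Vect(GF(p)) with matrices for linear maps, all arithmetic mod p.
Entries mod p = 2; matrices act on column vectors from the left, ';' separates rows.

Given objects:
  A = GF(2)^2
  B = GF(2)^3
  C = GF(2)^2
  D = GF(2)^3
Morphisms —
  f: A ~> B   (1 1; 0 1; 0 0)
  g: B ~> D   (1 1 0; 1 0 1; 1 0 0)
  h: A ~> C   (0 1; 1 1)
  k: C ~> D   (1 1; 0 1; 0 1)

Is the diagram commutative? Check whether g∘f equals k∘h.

Answer: COMMUTES

Work:
1) trace f;g:
  e0=⟨1,0⟩ f~>⟨1,0,0⟩ g~>⟨1,1,1⟩
  e1=⟨0,1⟩ f~>⟨1,1,0⟩ g~>⟨0,1,1⟩
  composite₁ = (1 0; 1 1; 1 1)
2) trace h;k:
  e0=⟨1,0⟩ h~>⟨0,1⟩ k~>⟨1,1,1⟩
  e1=⟨0,1⟩ h~>⟨1,1⟩ k~>⟨0,1,1⟩
  composite₂ = (1 0; 1 1; 1 1)
Equal? same morphism ✓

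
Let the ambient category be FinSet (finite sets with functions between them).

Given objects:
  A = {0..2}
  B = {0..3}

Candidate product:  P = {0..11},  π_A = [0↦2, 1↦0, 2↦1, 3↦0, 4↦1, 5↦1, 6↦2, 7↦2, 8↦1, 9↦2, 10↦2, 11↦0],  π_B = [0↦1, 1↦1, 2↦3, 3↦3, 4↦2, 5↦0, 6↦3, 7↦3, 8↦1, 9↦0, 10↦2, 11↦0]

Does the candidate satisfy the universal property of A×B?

Answer: NOT A VALID PRODUCT — duplicate pair at indices 7,6

Trace:
|A|·|B| = 3·4 = 12;  |P| = 12
Check the pairing map k ↦ (π_A(k), π_B(k)):
  0 ↦ (2,1)
  1 ↦ (0,1)
  2 ↦ (1,3)
  3 ↦ (0,3)
  4 ↦ (1,2)
  5 ↦ (1,0)
  6 ↦ (2,3)
  7 ↦ (2,3)  ✗ repeats pair of k=6
  8 ↦ (1,1)
  9 ↦ (2,0)
  10 ↦ (2,2)
  11 ↦ (0,0)
distinct pairs in image: 11 / 12 needed
  → (2,3) hit at k=6 and k=7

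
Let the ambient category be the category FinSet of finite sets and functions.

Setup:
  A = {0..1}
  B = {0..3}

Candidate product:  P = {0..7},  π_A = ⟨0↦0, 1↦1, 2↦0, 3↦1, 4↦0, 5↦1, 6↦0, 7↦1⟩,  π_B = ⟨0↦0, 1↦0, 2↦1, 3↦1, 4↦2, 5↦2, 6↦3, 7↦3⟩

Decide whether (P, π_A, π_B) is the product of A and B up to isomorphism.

|A|·|B| = 2·4 = 8;  |P| = 8
Check the pairing map k ↦ (π_A(k), π_B(k)):
  0 ↦ (0,0)
  1 ↦ (1,0)
  2 ↦ (0,1)
  3 ↦ (1,1)
  4 ↦ (0,2)
  5 ↦ (1,2)
  6 ↦ (0,3)
  7 ↦ (1,3)
distinct pairs in image: 8 / 8 needed
  → bijection onto A×B; projections well-typed.

Answer: VALID PRODUCT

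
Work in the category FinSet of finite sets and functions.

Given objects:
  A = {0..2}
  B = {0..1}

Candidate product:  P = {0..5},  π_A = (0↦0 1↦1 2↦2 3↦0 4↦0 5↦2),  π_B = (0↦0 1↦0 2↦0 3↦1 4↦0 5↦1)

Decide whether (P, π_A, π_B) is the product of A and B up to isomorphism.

Answer: NOT A VALID PRODUCT — duplicate pair at indices 0,4

Trace:
|A|·|B| = 3·2 = 6;  |P| = 6
Check the pairing map k ↦ (π_A(k), π_B(k)):
  0 ↦ (0,0)
  1 ↦ (1,0)
  2 ↦ (2,0)
  3 ↦ (0,1)
  4 ↦ (0,0)  ✗ repeats pair of k=0
  5 ↦ (2,1)
distinct pairs in image: 5 / 6 needed
  → (0,0) hit at k=0 and k=4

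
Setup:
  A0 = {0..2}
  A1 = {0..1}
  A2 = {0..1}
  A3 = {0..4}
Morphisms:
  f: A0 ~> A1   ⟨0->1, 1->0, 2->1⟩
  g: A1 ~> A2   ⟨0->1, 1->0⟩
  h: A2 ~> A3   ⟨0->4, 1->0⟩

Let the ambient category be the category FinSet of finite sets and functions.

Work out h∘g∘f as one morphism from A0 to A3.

Answer: ⟨0->4, 1->0, 2->4⟩

Derivation:
  0 f~>1 g~>0 h~>4
  1 f~>0 g~>1 h~>0
  2 f~>1 g~>0 h~>4
result: ⟨0->4, 1->0, 2->4⟩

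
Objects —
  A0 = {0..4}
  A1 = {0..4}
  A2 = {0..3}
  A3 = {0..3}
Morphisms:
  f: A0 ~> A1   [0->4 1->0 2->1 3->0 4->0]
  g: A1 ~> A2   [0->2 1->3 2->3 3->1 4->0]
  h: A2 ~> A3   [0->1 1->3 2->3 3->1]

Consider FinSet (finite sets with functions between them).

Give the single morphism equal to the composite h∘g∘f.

Answer: [0->1 1->3 2->1 3->3 4->3]

Trace:
  0 f~>4 g~>0 h~>1
  1 f~>0 g~>2 h~>3
  2 f~>1 g~>3 h~>1
  3 f~>0 g~>2 h~>3
  4 f~>0 g~>2 h~>3
⟦path⟧: [0->1 1->3 2->1 3->3 4->3]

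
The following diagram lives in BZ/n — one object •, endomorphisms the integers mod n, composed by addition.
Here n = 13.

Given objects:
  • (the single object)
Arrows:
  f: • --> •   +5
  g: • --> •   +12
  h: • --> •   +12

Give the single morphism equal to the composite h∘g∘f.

Answer: +3

Work:
  0 +5≡5 +12≡4 +12≡3  (mod 13)
⟦path⟧: +3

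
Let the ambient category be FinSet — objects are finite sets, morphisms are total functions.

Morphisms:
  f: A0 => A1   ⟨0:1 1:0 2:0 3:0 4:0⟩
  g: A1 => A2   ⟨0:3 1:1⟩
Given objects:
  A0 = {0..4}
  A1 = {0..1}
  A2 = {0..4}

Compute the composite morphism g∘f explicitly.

Answer: ⟨0:1 1:3 2:3 3:3 4:3⟩

Derivation:
  0 f=>1 g=>1
  1 f=>0 g=>3
  2 f=>0 g=>3
  3 f=>0 g=>3
  4 f=>0 g=>3
result: ⟨0:1 1:3 2:3 3:3 4:3⟩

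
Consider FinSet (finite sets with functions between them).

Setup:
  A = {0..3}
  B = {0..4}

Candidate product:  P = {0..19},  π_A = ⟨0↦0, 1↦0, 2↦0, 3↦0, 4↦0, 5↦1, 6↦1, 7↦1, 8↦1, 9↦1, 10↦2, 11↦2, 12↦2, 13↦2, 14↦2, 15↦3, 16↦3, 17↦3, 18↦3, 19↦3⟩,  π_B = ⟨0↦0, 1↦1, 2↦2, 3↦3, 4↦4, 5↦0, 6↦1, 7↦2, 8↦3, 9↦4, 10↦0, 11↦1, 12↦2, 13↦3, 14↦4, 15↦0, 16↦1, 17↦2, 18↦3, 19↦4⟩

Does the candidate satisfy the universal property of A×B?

|A|·|B| = 4·5 = 20;  |P| = 20
Check the pairing map k ↦ (π_A(k), π_B(k)):
  0 ↦ (0,0)
  1 ↦ (0,1)
  2 ↦ (0,2)
  3 ↦ (0,3)
  4 ↦ (0,4)
  5 ↦ (1,0)
  6 ↦ (1,1)
  7 ↦ (1,2)
  8 ↦ (1,3)
  9 ↦ (1,4)
  10 ↦ (2,0)
  11 ↦ (2,1)
  12 ↦ (2,2)
  13 ↦ (2,3)
  14 ↦ (2,4)
  15 ↦ (3,0)
  16 ↦ (3,1)
  17 ↦ (3,2)
  18 ↦ (3,3)
  19 ↦ (3,4)
distinct pairs in image: 20 / 20 needed
  → bijection onto A×B; projections well-typed.

Answer: VALID PRODUCT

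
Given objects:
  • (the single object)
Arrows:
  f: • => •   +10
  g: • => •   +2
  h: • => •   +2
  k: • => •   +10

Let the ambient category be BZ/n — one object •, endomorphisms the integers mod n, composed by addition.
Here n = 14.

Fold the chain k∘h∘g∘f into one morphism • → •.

Answer: +10

Derivation:
  0 +10≡10 +2≡12 +2≡0 +10≡10  (mod 14)
composite: +10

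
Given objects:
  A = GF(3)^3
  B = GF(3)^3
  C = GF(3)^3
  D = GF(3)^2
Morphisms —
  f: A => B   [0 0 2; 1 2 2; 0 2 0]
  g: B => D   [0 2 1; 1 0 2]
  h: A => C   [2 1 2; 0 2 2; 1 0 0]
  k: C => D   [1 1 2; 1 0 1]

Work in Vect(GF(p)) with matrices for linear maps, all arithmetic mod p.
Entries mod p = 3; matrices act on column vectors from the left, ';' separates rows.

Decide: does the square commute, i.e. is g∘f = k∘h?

1) trace f;g:
  e0=⟨1,0,0⟩ f=>⟨0,1,0⟩ g=>⟨2,0⟩
  e1=⟨0,1,0⟩ f=>⟨0,2,2⟩ g=>⟨0,1⟩
  e2=⟨0,0,1⟩ f=>⟨2,2,0⟩ g=>⟨1,2⟩
  ⟦path⟧₁ = [2 0 1; 0 1 2]
2) trace h;k:
  e0=⟨1,0,0⟩ h=>⟨2,0,1⟩ k=>⟨1,0⟩
  e1=⟨0,1,0⟩ h=>⟨1,2,0⟩ k=>⟨0,1⟩
  e2=⟨0,0,1⟩ h=>⟨2,2,0⟩ k=>⟨1,2⟩
  ⟦path⟧₂ = [1 0 1; 0 1 2]
Equal? differ; not commutative

Answer: DOES NOT COMMUTE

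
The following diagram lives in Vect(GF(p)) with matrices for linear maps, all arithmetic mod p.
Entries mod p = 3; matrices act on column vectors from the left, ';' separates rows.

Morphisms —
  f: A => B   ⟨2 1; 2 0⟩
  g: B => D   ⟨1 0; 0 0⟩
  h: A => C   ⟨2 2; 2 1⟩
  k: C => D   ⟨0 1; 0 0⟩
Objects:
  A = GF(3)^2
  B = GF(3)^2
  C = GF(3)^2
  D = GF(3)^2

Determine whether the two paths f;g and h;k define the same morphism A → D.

Path 1 = f;g:
  e0=[1,0] f=>[2,2] g=>[2,0]
  e1=[0,1] f=>[1,0] g=>[1,0]
  ⟦path⟧₁ = ⟨2 1; 0 0⟩
Path 2 = h;k:
  e0=[1,0] h=>[2,2] k=>[2,0]
  e1=[0,1] h=>[2,1] k=>[1,0]
  ⟦path⟧₂ = ⟨2 1; 0 0⟩
Equal? same morphism ✓

Answer: COMMUTES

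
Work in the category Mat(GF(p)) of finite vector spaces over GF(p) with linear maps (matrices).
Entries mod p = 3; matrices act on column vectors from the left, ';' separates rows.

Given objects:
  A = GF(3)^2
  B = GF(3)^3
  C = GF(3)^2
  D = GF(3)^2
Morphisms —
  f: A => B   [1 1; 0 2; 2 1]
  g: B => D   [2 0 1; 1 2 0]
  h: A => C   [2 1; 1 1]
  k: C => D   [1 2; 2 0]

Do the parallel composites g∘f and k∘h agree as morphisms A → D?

1) trace f;g:
  e0=(1,0) f=>(1,0,2) g=>(1,1)
  e1=(0,1) f=>(1,2,1) g=>(0,2)
  composite₁ = [1 0; 1 2]
2) trace h;k:
  e0=(1,0) h=>(2,1) k=>(1,1)
  e1=(0,1) h=>(1,1) k=>(0,2)
  composite₂ = [1 0; 1 2]
Equal? YES — commutes

Answer: COMMUTES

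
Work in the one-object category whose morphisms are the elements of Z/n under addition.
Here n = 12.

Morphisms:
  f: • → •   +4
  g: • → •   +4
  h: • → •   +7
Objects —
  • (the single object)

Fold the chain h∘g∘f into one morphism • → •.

  0 +4≡4 +4≡8 +7≡3  (mod 12)
composite: +3

Answer: +3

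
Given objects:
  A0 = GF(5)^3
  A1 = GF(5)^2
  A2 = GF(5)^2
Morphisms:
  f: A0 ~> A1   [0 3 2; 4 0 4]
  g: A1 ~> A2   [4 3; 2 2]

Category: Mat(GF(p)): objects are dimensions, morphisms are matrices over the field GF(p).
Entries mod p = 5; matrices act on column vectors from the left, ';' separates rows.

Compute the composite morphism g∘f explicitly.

Answer: [2 2 0; 3 1 2]

Work:
  e0=(1,0,0) f~>(0,4) g~>(2,3)
  e1=(0,1,0) f~>(3,0) g~>(2,1)
  e2=(0,0,1) f~>(2,4) g~>(0,2)
composite: [2 2 0; 3 1 2]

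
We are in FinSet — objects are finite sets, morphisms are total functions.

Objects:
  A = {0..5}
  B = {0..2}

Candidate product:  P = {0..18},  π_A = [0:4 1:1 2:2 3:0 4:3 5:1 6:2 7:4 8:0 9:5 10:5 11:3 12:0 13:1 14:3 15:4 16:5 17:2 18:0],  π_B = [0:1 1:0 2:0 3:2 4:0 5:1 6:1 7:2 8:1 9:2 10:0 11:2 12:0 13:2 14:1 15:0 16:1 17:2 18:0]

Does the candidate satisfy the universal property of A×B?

|A|·|B| = 6·3 = 18;  |P| = 19
  → cardinalities differ; no bijection possible.

Answer: NOT A VALID PRODUCT — |P|=19 ≠ |A|·|B|=18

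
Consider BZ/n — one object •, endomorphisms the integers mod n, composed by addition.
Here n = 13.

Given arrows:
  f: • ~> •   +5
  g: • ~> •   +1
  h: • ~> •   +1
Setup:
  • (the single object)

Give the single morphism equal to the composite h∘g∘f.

Answer: +7

Derivation:
  0 +5≡5 +1≡6 +1≡7  (mod 13)
⟦path⟧: +7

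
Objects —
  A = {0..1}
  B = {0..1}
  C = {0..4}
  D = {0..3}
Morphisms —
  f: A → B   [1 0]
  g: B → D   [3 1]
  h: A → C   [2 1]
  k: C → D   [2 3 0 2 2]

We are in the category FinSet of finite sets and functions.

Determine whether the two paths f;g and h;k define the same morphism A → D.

1) trace f;g:
  0 f→1 g→1
  1 f→0 g→3
  composite₁ = [1 3]
2) trace h;k:
  0 h→2 k→0
  1 h→1 k→3
  composite₂ = [0 3]
Equal? distinct morphisms ✗

Answer: DOES NOT COMMUTE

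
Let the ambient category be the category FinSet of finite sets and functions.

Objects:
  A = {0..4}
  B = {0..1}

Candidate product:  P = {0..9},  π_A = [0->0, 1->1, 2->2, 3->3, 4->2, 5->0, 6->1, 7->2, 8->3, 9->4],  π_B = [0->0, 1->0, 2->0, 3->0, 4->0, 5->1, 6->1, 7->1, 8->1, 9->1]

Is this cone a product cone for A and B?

Answer: NOT A VALID PRODUCT — duplicate pair at indices 2,4

Work:
|A|·|B| = 5·2 = 10;  |P| = 10
Check the pairing map k ↦ (π_A(k), π_B(k)):
  0 -> (0,0)
  1 -> (1,0)
  2 -> (2,0)
  3 -> (3,0)
  4 -> (2,0)  ✗ repeats pair of k=2
  5 -> (0,1)
  6 -> (1,1)
  7 -> (2,1)
  8 -> (3,1)
  9 -> (4,1)
distinct pairs in image: 9 / 10 needed
  → (2,0) hit at k=2 and k=4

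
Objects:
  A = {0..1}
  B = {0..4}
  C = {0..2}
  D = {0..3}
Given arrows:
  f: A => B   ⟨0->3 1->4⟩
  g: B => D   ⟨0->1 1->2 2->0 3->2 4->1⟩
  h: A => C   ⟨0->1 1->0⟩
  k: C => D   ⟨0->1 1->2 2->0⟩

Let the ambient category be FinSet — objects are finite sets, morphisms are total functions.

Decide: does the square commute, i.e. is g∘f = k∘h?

Answer: COMMUTES

Trace:
Along f;g (path 1):
  0 f=>3 g=>2
  1 f=>4 g=>1
  ⟦path⟧₁ = ⟨0->2 1->1⟩
Along h;k (path 2):
  0 h=>1 k=>2
  1 h=>0 k=>1
  ⟦path⟧₂ = ⟨0->2 1->1⟩
Equal? YES — commutes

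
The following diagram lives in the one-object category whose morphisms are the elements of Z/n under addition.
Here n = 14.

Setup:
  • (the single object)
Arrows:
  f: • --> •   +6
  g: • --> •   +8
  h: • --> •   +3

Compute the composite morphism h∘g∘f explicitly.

Answer: +3

Work:
  0 +6≡6 +8≡0 +3≡3  (mod 14)
result: +3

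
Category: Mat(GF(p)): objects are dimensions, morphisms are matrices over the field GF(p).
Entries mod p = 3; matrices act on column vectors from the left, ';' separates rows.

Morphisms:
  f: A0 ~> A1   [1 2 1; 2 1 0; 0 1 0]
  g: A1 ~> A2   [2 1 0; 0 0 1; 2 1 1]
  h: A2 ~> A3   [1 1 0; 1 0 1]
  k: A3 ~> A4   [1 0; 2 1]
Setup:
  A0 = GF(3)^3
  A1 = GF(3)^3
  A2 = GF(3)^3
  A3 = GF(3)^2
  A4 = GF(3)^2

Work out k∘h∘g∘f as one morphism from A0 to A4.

  e0=(1,0,0) f~>(1,2,0) g~>(1,0,1) h~>(1,2) k~>(1,1)
  e1=(0,1,0) f~>(2,1,1) g~>(2,1,0) h~>(0,2) k~>(0,2)
  e2=(0,0,1) f~>(1,0,0) g~>(2,0,2) h~>(2,1) k~>(2,2)
⟦path⟧: [1 0 2; 1 2 2]

Answer: [1 0 2; 1 2 2]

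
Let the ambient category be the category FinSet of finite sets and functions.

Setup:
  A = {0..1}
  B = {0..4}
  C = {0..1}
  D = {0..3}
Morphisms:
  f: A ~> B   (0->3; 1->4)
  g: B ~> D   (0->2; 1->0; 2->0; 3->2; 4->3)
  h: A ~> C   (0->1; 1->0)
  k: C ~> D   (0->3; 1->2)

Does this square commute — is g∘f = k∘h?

Answer: COMMUTES

Work:
1) trace f;g:
  0 f~>3 g~>2
  1 f~>4 g~>3
  composite₁ = (0->2; 1->3)
2) trace h;k:
  0 h~>1 k~>2
  1 h~>0 k~>3
  composite₂ = (0->2; 1->3)
Equal? same morphism ✓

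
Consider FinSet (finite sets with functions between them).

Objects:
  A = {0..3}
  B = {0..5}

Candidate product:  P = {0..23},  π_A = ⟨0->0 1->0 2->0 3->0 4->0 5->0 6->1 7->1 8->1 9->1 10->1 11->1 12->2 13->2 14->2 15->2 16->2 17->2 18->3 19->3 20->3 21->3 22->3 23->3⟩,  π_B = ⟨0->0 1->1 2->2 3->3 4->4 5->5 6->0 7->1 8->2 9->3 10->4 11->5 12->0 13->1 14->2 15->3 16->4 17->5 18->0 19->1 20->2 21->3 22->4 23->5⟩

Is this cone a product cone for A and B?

Answer: VALID PRODUCT

Work:
|A|·|B| = 4·6 = 24;  |P| = 24
Check the pairing map k ↦ (π_A(k), π_B(k)):
  0 -> (0,0)
  1 -> (0,1)
  2 -> (0,2)
  3 -> (0,3)
  4 -> (0,4)
  5 -> (0,5)
  6 -> (1,0)
  7 -> (1,1)
  8 -> (1,2)
  9 -> (1,3)
  10 -> (1,4)
  11 -> (1,5)
  12 -> (2,0)
  13 -> (2,1)
  14 -> (2,2)
  15 -> (2,3)
  16 -> (2,4)
  17 -> (2,5)
  18 -> (3,0)
  19 -> (3,1)
  20 -> (3,2)
  21 -> (3,3)
  22 -> (3,4)
  23 -> (3,5)
distinct pairs in image: 24 / 24 needed
  → bijection onto A×B; projections well-typed.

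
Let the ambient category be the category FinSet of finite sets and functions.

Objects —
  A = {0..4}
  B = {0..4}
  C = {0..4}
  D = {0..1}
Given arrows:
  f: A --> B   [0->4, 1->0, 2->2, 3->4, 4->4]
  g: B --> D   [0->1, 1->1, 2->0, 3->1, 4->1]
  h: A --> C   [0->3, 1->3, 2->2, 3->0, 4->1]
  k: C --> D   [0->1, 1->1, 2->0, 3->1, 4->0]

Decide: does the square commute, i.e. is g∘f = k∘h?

Path 1 = f;g:
  0 f-->4 g-->1
  1 f-->0 g-->1
  2 f-->2 g-->0
  3 f-->4 g-->1
  4 f-->4 g-->1
  ⟦path⟧₁ = [0->1, 1->1, 2->0, 3->1, 4->1]
Path 2 = h;k:
  0 h-->3 k-->1
  1 h-->3 k-->1
  2 h-->2 k-->0
  3 h-->0 k-->1
  4 h-->1 k-->1
  ⟦path⟧₂ = [0->1, 1->1, 2->0, 3->1, 4->1]
Equal? same morphism ✓

Answer: COMMUTES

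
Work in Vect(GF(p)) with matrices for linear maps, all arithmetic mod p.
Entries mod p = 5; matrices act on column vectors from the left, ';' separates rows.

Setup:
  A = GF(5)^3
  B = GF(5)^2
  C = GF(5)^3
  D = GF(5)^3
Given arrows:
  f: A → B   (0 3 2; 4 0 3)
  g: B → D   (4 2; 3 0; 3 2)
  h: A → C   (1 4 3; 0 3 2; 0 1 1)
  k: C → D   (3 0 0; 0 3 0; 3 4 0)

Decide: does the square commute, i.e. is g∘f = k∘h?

Answer: COMMUTES

Work:
Along f;g (path 1):
  e0=⟨1,0,0⟩ f→⟨0,4⟩ g→⟨3,0,3⟩
  e1=⟨0,1,0⟩ f→⟨3,0⟩ g→⟨2,4,4⟩
  e2=⟨0,0,1⟩ f→⟨2,3⟩ g→⟨4,1,2⟩
  ⟦path⟧₁ = (3 2 4; 0 4 1; 3 4 2)
Along h;k (path 2):
  e0=⟨1,0,0⟩ h→⟨1,0,0⟩ k→⟨3,0,3⟩
  e1=⟨0,1,0⟩ h→⟨4,3,1⟩ k→⟨2,4,4⟩
  e2=⟨0,0,1⟩ h→⟨3,2,1⟩ k→⟨4,1,2⟩
  ⟦path⟧₂ = (3 2 4; 0 4 1; 3 4 2)
Equal? YES — commutes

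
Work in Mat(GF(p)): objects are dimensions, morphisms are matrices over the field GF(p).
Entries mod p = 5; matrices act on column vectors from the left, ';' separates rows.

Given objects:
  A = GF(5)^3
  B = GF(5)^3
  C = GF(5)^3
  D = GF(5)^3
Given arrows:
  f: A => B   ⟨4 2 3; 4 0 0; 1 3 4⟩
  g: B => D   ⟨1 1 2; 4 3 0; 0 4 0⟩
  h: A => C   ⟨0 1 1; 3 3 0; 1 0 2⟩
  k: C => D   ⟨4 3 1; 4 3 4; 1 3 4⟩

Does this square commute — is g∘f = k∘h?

1) trace f;g:
  e0=(1,0,0) f=>(4,4,1) g=>(0,3,1)
  e1=(0,1,0) f=>(2,0,3) g=>(3,3,0)
  e2=(0,0,1) f=>(3,0,4) g=>(1,2,0)
  composite₁ = ⟨0 3 1; 3 3 2; 1 0 0⟩
2) trace h;k:
  e0=(1,0,0) h=>(0,3,1) k=>(0,3,3)
  e1=(0,1,0) h=>(1,3,0) k=>(3,3,0)
  e2=(0,0,1) h=>(1,0,2) k=>(1,2,4)
  composite₂ = ⟨0 3 1; 3 3 2; 3 0 4⟩
Equal? differ; not commutative

Answer: DOES NOT COMMUTE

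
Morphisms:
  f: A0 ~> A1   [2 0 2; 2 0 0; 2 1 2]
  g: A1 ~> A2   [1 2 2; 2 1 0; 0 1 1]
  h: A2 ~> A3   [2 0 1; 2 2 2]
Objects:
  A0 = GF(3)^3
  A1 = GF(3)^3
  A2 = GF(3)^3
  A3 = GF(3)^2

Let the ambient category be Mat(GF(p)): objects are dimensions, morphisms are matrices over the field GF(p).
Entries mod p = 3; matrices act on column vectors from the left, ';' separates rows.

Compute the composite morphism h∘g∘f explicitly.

Answer: [0 2 2; 1 0 0]

Trace:
  e0=⟨1,0,0⟩ f~>⟨2,2,2⟩ g~>⟨1,0,1⟩ h~>⟨0,1⟩
  e1=⟨0,1,0⟩ f~>⟨0,0,1⟩ g~>⟨2,0,1⟩ h~>⟨2,0⟩
  e2=⟨0,0,1⟩ f~>⟨2,0,2⟩ g~>⟨0,1,2⟩ h~>⟨2,0⟩
result: [0 2 2; 1 0 0]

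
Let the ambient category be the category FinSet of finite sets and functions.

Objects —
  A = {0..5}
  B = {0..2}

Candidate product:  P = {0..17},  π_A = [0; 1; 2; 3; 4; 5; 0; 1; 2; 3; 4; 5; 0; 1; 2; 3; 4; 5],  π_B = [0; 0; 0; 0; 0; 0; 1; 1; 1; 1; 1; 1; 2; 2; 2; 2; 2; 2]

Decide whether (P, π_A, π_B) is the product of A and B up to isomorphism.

Answer: VALID PRODUCT

Trace:
|A|·|B| = 6·3 = 18;  |P| = 18
Check the pairing map k ↦ (π_A(k), π_B(k)):
  0 ↦ (0,0)
  1 ↦ (1,0)
  2 ↦ (2,0)
  3 ↦ (3,0)
  4 ↦ (4,0)
  5 ↦ (5,0)
  6 ↦ (0,1)
  7 ↦ (1,1)
  8 ↦ (2,1)
  9 ↦ (3,1)
  10 ↦ (4,1)
  11 ↦ (5,1)
  12 ↦ (0,2)
  13 ↦ (1,2)
  14 ↦ (2,2)
  15 ↦ (3,2)
  16 ↦ (4,2)
  17 ↦ (5,2)
distinct pairs in image: 18 / 18 needed
  → bijection onto A×B; projections well-typed.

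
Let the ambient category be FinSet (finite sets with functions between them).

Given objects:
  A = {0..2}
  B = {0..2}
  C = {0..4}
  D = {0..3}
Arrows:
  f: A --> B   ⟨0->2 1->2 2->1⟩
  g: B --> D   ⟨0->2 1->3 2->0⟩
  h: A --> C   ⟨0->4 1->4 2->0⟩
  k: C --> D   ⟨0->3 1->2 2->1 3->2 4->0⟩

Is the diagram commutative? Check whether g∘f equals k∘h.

Path 1 = f;g:
  0 f-->2 g-->0
  1 f-->2 g-->0
  2 f-->1 g-->3
  composite₁ = ⟨0->0 1->0 2->3⟩
Path 2 = h;k:
  0 h-->4 k-->0
  1 h-->4 k-->0
  2 h-->0 k-->3
  composite₂ = ⟨0->0 1->0 2->3⟩
Equal? same morphism ✓

Answer: COMMUTES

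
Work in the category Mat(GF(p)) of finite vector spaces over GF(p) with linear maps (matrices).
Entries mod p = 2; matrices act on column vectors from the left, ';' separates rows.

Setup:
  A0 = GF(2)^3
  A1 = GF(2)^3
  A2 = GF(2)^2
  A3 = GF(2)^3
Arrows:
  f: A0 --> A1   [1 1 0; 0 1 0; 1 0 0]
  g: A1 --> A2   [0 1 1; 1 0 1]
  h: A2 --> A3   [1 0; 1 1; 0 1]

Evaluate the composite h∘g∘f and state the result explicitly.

Answer: [1 1 0; 1 0 0; 0 1 0]

Trace:
  e0=(1,0,0) f-->(1,0,1) g-->(1,0) h-->(1,1,0)
  e1=(0,1,0) f-->(1,1,0) g-->(1,1) h-->(1,0,1)
  e2=(0,0,1) f-->(0,0,0) g-->(0,0) h-->(0,0,0)
result: [1 1 0; 1 0 0; 0 1 0]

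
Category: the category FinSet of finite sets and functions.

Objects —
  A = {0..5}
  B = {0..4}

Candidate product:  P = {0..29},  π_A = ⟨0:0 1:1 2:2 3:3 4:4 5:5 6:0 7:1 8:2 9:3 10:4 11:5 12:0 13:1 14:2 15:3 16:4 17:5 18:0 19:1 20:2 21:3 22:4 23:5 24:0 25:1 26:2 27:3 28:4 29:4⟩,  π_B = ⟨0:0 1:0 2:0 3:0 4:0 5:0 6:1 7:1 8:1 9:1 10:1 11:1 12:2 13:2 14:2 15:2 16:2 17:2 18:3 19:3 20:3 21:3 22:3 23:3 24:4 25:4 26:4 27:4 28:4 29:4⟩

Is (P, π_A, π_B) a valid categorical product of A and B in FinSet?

|A|·|B| = 6·5 = 30;  |P| = 30
Check the pairing map k ↦ (π_A(k), π_B(k)):
  0 : (0,0)
  1 : (1,0)
  2 : (2,0)
  3 : (3,0)
  4 : (4,0)
  5 : (5,0)
  6 : (0,1)
  7 : (1,1)
  8 : (2,1)
  9 : (3,1)
  10 : (4,1)
  11 : (5,1)
  12 : (0,2)
  13 : (1,2)
  14 : (2,2)
  15 : (3,2)
  16 : (4,2)
  17 : (5,2)
  18 : (0,3)
  19 : (1,3)
  20 : (2,3)
  21 : (3,3)
  22 : (4,3)
  23 : (5,3)
  24 : (0,4)
  25 : (1,4)
  26 : (2,4)
  27 : (3,4)
  28 : (4,4)
  29 : (4,4)  ✗ repeats pair of k=28
distinct pairs in image: 29 / 30 needed
  → (4,4) hit at k=28 and k=29

Answer: NOT A VALID PRODUCT — duplicate pair at indices 28,29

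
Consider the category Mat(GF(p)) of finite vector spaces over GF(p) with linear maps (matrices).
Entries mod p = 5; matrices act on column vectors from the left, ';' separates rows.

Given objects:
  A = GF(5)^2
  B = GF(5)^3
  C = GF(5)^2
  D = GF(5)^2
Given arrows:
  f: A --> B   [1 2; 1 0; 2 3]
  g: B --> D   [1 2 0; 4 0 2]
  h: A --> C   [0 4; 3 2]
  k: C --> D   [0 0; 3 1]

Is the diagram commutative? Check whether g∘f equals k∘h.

1) trace f;g:
  e0=⟨1,0⟩ f-->⟨1,1,2⟩ g-->⟨3,3⟩
  e1=⟨0,1⟩ f-->⟨2,0,3⟩ g-->⟨2,4⟩
  composite₁ = [3 2; 3 4]
2) trace h;k:
  e0=⟨1,0⟩ h-->⟨0,3⟩ k-->⟨0,3⟩
  e1=⟨0,1⟩ h-->⟨4,2⟩ k-->⟨0,4⟩
  composite₂ = [0 0; 3 4]
Equal? differ; not commutative

Answer: DOES NOT COMMUTE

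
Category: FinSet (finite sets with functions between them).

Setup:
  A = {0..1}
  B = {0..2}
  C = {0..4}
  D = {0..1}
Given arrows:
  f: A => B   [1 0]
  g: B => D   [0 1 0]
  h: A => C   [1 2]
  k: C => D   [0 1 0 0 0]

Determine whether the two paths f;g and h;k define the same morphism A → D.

Answer: COMMUTES

Derivation:
Path 1 = f;g:
  0 f=>1 g=>1
  1 f=>0 g=>0
  result₁ = [1 0]
Path 2 = h;k:
  0 h=>1 k=>1
  1 h=>2 k=>0
  result₂ = [1 0]
Equal? same morphism ✓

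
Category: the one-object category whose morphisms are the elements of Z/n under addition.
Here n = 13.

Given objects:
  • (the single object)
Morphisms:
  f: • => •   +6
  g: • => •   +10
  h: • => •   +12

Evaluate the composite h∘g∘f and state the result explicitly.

  0 +6≡6 +10≡3 +12≡2  (mod 13)
composite: +2

Answer: +2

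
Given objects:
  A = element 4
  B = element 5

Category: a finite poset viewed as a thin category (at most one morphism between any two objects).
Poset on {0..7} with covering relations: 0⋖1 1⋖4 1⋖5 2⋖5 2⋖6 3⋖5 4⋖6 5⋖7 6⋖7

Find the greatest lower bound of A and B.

Answer: A∧B = 1

Trace:
Lower bounds of A=4 and B=5: {0,1}
  0 ≤ 1
  1 ≤ 1
glb = 1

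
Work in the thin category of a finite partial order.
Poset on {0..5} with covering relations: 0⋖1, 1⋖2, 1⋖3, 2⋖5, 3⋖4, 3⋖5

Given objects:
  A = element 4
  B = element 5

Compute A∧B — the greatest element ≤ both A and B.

Answer: A∧B = 3

Derivation:
Lower bounds of A=4 and B=5: {0,1,3}
  0 ⊑ 3
  1 ⊑ 3
  3 ⊑ 3
glb = 3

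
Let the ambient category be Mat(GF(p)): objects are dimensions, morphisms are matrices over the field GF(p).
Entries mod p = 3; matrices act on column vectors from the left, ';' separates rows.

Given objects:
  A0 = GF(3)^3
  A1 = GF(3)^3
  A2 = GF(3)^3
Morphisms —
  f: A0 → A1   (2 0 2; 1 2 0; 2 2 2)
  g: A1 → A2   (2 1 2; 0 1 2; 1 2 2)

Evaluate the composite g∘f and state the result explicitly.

  e0=[1,0,0] f→[2,1,2] g→[0,2,2]
  e1=[0,1,0] f→[0,2,2] g→[0,0,2]
  e2=[0,0,1] f→[2,0,2] g→[2,1,0]
composite: (0 0 2; 2 0 1; 2 2 0)

Answer: (0 0 2; 2 0 1; 2 2 0)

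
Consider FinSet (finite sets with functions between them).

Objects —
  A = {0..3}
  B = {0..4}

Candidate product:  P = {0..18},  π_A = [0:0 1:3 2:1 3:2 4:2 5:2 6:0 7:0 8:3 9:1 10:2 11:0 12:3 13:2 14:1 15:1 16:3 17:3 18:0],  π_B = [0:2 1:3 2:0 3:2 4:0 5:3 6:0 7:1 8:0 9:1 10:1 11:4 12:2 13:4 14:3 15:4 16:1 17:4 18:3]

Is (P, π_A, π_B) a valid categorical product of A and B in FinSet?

Answer: NOT A VALID PRODUCT — |P|=19 ≠ |A|·|B|=20

Work:
|A|·|B| = 4·5 = 20;  |P| = 19
  → cardinalities differ; no bijection possible.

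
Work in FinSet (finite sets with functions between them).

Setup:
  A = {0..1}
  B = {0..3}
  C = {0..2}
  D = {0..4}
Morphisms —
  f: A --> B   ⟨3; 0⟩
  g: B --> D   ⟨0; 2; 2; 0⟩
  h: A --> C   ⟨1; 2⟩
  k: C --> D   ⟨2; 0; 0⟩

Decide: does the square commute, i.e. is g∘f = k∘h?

Answer: COMMUTES

Derivation:
Path 1 = f;g:
  0 f-->3 g-->0
  1 f-->0 g-->0
  result₁ = ⟨0; 0⟩
Path 2 = h;k:
  0 h-->1 k-->0
  1 h-->2 k-->0
  result₂ = ⟨0; 0⟩
Equal? YES — commutes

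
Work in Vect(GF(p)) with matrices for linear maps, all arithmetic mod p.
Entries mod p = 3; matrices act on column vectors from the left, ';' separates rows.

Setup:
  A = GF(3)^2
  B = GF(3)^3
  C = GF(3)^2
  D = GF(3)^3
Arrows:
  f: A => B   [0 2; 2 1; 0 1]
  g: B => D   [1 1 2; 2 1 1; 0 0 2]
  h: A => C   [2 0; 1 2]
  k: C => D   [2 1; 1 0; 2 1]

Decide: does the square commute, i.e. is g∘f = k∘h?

Answer: DOES NOT COMMUTE

Derivation:
Path 1 = f;g:
  e0=⟨1,0⟩ f=>⟨0,2,0⟩ g=>⟨2,2,0⟩
  e1=⟨0,1⟩ f=>⟨2,1,1⟩ g=>⟨2,0,2⟩
  result₁ = [2 2; 2 0; 0 2]
Path 2 = h;k:
  e0=⟨1,0⟩ h=>⟨2,1⟩ k=>⟨2,2,2⟩
  e1=⟨0,1⟩ h=>⟨0,2⟩ k=>⟨2,0,2⟩
  result₂ = [2 2; 2 0; 2 2]
Equal? differ; not commutative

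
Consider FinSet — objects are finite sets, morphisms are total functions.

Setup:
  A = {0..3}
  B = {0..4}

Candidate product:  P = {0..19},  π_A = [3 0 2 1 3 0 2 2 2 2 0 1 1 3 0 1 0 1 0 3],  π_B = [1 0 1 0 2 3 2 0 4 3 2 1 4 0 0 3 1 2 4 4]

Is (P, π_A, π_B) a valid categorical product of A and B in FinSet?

Answer: NOT A VALID PRODUCT — duplicate pair at indices 1,14

Work:
|A|·|B| = 4·5 = 20;  |P| = 20
Check the pairing map k ↦ (π_A(k), π_B(k)):
  0 : (3,1)
  1 : (0,0)
  2 : (2,1)
  3 : (1,0)
  4 : (3,2)
  5 : (0,3)
  6 : (2,2)
  7 : (2,0)
  8 : (2,4)
  9 : (2,3)
  10 : (0,2)
  11 : (1,1)
  12 : (1,4)
  13 : (3,0)
  14 : (0,0)  ✗ repeats pair of k=1
  15 : (1,3)
  16 : (0,1)
  17 : (1,2)
  18 : (0,4)
  19 : (3,4)
distinct pairs in image: 19 / 20 needed
  → (0,0) hit at k=1 and k=14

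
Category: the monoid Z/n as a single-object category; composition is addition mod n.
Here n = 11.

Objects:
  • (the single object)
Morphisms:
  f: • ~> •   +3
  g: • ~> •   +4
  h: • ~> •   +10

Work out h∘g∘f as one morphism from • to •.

Answer: +6

Work:
  0 +3≡3 +4≡7 +10≡6  (mod 11)
⟦path⟧: +6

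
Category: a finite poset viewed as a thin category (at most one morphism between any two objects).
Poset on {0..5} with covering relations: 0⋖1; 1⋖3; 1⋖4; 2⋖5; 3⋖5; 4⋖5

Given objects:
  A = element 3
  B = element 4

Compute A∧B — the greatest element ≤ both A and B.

{x : x⊑A ∧ x⊑B} = {0,1}  (A=3, B=4)
  0 ⊑ 1
  1 ⊑ 1
glb = 1

Answer: A∧B = 1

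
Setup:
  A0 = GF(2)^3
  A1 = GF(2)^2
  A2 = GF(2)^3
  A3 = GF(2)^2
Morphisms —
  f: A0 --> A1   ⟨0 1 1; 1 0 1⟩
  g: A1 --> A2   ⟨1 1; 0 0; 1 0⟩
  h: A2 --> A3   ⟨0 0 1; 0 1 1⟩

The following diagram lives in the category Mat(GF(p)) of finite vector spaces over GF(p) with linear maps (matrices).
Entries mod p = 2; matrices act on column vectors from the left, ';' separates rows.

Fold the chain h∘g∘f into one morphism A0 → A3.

Answer: ⟨0 1 1; 0 1 1⟩

Trace:
  e0=(1,0,0) f-->(0,1) g-->(1,0,0) h-->(0,0)
  e1=(0,1,0) f-->(1,0) g-->(1,0,1) h-->(1,1)
  e2=(0,0,1) f-->(1,1) g-->(0,0,1) h-->(1,1)
result: ⟨0 1 1; 0 1 1⟩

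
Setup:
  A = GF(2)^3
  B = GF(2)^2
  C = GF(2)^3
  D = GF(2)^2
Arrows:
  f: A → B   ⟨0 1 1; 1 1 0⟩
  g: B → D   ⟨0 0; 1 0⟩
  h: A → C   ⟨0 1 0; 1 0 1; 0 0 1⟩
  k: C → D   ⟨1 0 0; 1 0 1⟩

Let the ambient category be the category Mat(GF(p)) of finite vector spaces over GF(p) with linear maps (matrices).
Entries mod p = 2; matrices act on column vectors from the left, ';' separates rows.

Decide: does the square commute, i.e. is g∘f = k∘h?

Path 1 = f;g:
  e0=(1,0,0) f→(0,1) g→(0,0)
  e1=(0,1,0) f→(1,1) g→(0,1)
  e2=(0,0,1) f→(1,0) g→(0,1)
  result₁ = ⟨0 0 0; 0 1 1⟩
Path 2 = h;k:
  e0=(1,0,0) h→(0,1,0) k→(0,0)
  e1=(0,1,0) h→(1,0,0) k→(1,1)
  e2=(0,0,1) h→(0,1,1) k→(0,1)
  result₂ = ⟨0 1 0; 0 1 1⟩
Equal? distinct morphisms ✗

Answer: DOES NOT COMMUTE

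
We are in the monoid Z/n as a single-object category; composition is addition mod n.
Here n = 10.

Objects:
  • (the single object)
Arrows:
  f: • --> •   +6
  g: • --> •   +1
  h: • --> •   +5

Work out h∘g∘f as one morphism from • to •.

  0 +6≡6 +1≡7 +5≡2  (mod 10)
result: +2

Answer: +2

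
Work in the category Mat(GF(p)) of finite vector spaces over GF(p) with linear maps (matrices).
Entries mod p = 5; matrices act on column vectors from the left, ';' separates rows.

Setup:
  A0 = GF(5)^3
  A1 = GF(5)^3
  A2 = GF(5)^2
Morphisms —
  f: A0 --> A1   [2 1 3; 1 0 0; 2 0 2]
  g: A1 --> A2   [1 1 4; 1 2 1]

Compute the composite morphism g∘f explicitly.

  e0=[1,0,0] f-->[2,1,2] g-->[1,1]
  e1=[0,1,0] f-->[1,0,0] g-->[1,1]
  e2=[0,0,1] f-->[3,0,2] g-->[1,0]
⟦path⟧: [1 1 1; 1 1 0]

Answer: [1 1 1; 1 1 0]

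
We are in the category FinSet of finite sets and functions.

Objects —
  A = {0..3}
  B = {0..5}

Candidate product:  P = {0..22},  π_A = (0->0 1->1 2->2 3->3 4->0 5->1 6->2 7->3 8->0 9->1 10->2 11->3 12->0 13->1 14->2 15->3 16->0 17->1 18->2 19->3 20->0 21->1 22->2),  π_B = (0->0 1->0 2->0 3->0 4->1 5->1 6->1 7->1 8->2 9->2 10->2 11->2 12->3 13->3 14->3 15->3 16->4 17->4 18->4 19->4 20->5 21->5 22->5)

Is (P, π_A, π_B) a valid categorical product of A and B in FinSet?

|A|·|B| = 4·6 = 24;  |P| = 23
  → cardinalities differ; no bijection possible.

Answer: NOT A VALID PRODUCT — |P|=23 ≠ |A|·|B|=24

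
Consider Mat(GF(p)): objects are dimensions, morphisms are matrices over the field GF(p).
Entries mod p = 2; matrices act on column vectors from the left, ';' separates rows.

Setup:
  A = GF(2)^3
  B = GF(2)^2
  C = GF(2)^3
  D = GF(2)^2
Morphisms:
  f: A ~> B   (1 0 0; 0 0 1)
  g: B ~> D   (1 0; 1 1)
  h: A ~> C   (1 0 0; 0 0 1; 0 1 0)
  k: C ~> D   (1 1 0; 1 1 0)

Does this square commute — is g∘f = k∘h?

Answer: DOES NOT COMMUTE

Derivation:
Path 1 = f;g:
  e0=[1,0,0] f~>[1,0] g~>[1,1]
  e1=[0,1,0] f~>[0,0] g~>[0,0]
  e2=[0,0,1] f~>[0,1] g~>[0,1]
  result₁ = (1 0 0; 1 0 1)
Path 2 = h;k:
  e0=[1,0,0] h~>[1,0,0] k~>[1,1]
  e1=[0,1,0] h~>[0,0,1] k~>[0,0]
  e2=[0,0,1] h~>[0,1,0] k~>[1,1]
  result₂ = (1 0 1; 1 0 1)
Equal? NO — does not commute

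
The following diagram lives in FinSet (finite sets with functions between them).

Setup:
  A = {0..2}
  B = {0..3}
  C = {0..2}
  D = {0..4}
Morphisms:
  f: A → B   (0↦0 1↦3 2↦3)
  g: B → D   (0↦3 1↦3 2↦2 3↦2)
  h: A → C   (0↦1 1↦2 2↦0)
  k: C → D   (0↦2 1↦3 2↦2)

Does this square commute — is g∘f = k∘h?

1) trace f;g:
  0 f→0 g→3
  1 f→3 g→2
  2 f→3 g→2
  ⟦path⟧₁ = (0↦3 1↦2 2↦2)
2) trace h;k:
  0 h→1 k→3
  1 h→2 k→2
  2 h→0 k→2
  ⟦path⟧₂ = (0↦3 1↦2 2↦2)
Equal? equal; square commutes

Answer: COMMUTES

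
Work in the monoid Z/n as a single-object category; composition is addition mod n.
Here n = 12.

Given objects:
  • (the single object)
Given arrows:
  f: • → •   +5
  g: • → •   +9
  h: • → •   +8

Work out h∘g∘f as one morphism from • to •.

Answer: +10

Trace:
  0 +5≡5 +9≡2 +8≡10  (mod 12)
⟦path⟧: +10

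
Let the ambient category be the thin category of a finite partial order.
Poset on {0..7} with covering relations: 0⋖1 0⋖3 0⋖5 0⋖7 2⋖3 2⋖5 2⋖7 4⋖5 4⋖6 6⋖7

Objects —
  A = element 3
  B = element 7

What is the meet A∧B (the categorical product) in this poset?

Answer: NO MEET EXISTS

Work:
Lower bounds of A=3 and B=7: {0,2}
  maximal lower bounds 0 and 2 are incomparable: neither 0<=2 nor 2<=0
→ no greatest lower bound exists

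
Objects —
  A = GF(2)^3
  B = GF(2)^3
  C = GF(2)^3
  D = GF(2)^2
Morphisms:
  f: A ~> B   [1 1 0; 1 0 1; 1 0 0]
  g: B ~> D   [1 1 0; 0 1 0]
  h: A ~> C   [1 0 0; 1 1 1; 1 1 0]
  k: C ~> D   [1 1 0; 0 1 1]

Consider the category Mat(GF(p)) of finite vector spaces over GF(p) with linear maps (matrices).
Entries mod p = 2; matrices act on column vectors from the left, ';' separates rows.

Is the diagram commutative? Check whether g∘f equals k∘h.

Answer: DOES NOT COMMUTE

Work:
Path 1 = f;g:
  e0=[1,0,0] f~>[1,1,1] g~>[0,1]
  e1=[0,1,0] f~>[1,0,0] g~>[1,0]
  e2=[0,0,1] f~>[0,1,0] g~>[1,1]
  result₁ = [0 1 1; 1 0 1]
Path 2 = h;k:
  e0=[1,0,0] h~>[1,1,1] k~>[0,0]
  e1=[0,1,0] h~>[0,1,1] k~>[1,0]
  e2=[0,0,1] h~>[0,1,0] k~>[1,1]
  result₂ = [0 1 1; 0 0 1]
Equal? NO — does not commute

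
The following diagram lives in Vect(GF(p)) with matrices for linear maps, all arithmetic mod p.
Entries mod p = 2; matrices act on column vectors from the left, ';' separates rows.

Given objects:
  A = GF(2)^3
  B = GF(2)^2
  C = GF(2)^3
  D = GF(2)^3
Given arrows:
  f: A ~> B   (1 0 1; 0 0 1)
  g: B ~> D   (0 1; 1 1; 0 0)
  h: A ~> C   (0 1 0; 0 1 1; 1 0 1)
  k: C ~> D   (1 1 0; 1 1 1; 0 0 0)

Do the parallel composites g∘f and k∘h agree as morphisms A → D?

Path 1 = f;g:
  e0=⟨1,0,0⟩ f~>⟨1,0⟩ g~>⟨0,1,0⟩
  e1=⟨0,1,0⟩ f~>⟨0,0⟩ g~>⟨0,0,0⟩
  e2=⟨0,0,1⟩ f~>⟨1,1⟩ g~>⟨1,0,0⟩
  ⟦path⟧₁ = (0 0 1; 1 0 0; 0 0 0)
Path 2 = h;k:
  e0=⟨1,0,0⟩ h~>⟨0,0,1⟩ k~>⟨0,1,0⟩
  e1=⟨0,1,0⟩ h~>⟨1,1,0⟩ k~>⟨0,0,0⟩
  e2=⟨0,0,1⟩ h~>⟨0,1,1⟩ k~>⟨1,0,0⟩
  ⟦path⟧₂ = (0 0 1; 1 0 0; 0 0 0)
Equal? same morphism ✓

Answer: COMMUTES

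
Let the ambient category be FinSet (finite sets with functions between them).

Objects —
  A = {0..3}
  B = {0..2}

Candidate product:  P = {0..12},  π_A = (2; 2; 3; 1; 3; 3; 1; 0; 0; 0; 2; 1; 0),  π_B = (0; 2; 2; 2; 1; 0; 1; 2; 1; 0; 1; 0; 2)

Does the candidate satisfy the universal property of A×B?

Answer: NOT A VALID PRODUCT — |P|=13 ≠ |A|·|B|=12

Trace:
|A|·|B| = 4·3 = 12;  |P| = 13
  → cardinalities differ; no bijection possible.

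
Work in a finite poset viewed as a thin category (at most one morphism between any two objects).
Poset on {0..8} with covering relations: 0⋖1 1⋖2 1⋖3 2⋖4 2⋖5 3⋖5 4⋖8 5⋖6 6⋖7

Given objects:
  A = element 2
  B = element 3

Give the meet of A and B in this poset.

Answer: A∧B = 1

Derivation:
Common predecessors of 2,3: {0,1}
  0 ⊑ 1
  1 ⊑ 1
glb = 1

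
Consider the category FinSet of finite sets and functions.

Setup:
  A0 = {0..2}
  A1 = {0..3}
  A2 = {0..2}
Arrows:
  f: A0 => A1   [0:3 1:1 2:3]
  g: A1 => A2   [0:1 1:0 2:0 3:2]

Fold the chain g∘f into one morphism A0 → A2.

Answer: [0:2 1:0 2:2]

Derivation:
  0 f=>3 g=>2
  1 f=>1 g=>0
  2 f=>3 g=>2
result: [0:2 1:0 2:2]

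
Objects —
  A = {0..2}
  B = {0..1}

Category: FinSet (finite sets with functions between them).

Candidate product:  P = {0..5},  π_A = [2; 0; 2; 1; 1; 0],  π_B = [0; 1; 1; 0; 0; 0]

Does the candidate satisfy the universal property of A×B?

Answer: NOT A VALID PRODUCT — duplicate pair at indices 4,3

Work:
|A|·|B| = 3·2 = 6;  |P| = 6
Check the pairing map k ↦ (π_A(k), π_B(k)):
  0 ↦ (2,0)
  1 ↦ (0,1)
  2 ↦ (2,1)
  3 ↦ (1,0)
  4 ↦ (1,0)  ✗ repeats pair of k=3
  5 ↦ (0,0)
distinct pairs in image: 5 / 6 needed
  → (1,0) hit at k=3 and k=4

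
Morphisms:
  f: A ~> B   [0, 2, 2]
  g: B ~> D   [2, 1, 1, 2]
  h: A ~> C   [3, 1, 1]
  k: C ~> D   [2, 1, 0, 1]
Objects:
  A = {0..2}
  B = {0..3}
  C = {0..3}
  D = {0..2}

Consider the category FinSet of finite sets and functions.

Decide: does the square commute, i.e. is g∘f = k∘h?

Along f;g (path 1):
  0 f~>0 g~>2
  1 f~>2 g~>1
  2 f~>2 g~>1
  ⟦path⟧₁ = [2, 1, 1]
Along h;k (path 2):
  0 h~>3 k~>1
  1 h~>1 k~>1
  2 h~>1 k~>1
  ⟦path⟧₂ = [1, 1, 1]
Equal? distinct morphisms ✗

Answer: DOES NOT COMMUTE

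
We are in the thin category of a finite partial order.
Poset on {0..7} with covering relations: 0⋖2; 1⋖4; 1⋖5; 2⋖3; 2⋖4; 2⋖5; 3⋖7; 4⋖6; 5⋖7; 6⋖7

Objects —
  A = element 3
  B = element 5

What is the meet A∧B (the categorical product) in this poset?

Answer: A∧B = 2

Work:
Common predecessors of 3,5: {0,2}
  0 ≤ 2
  2 ≤ 2
glb = 2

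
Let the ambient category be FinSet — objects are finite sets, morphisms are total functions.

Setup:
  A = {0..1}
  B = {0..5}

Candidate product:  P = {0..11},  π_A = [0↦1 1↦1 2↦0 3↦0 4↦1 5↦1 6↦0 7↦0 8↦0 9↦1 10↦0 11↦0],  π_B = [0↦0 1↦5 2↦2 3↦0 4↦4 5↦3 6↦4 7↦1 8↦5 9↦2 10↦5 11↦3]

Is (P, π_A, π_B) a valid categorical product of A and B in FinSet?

|A|·|B| = 2·6 = 12;  |P| = 12
Check the pairing map k ↦ (π_A(k), π_B(k)):
  0 ↦ (1,0)
  1 ↦ (1,5)
  2 ↦ (0,2)
  3 ↦ (0,0)
  4 ↦ (1,4)
  5 ↦ (1,3)
  6 ↦ (0,4)
  7 ↦ (0,1)
  8 ↦ (0,5)
  9 ↦ (1,2)
  10 ↦ (0,5)  ✗ repeats pair of k=8
  11 ↦ (0,3)
distinct pairs in image: 11 / 12 needed
  → (0,5) hit at k=8 and k=10

Answer: NOT A VALID PRODUCT — duplicate pair at indices 8,10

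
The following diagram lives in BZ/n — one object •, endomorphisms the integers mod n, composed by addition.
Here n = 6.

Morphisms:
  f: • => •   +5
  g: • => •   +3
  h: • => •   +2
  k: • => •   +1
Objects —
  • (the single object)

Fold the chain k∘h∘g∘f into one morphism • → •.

Answer: +5

Work:
  0 +5≡5 +3≡2 +2≡4 +1≡5  (mod 6)
⟦path⟧: +5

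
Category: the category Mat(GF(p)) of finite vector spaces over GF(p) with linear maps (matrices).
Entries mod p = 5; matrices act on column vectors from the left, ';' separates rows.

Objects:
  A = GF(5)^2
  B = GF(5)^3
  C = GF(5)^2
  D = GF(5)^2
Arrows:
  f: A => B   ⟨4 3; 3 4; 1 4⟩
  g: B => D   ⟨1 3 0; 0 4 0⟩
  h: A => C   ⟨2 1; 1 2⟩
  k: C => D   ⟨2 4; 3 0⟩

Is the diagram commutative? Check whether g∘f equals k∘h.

Path 1 = f;g:
  e0=⟨1,0⟩ f=>⟨4,3,1⟩ g=>⟨3,2⟩
  e1=⟨0,1⟩ f=>⟨3,4,4⟩ g=>⟨0,1⟩
  composite₁ = ⟨3 0; 2 1⟩
Path 2 = h;k:
  e0=⟨1,0⟩ h=>⟨2,1⟩ k=>⟨3,1⟩
  e1=⟨0,1⟩ h=>⟨1,2⟩ k=>⟨0,3⟩
  composite₂ = ⟨3 0; 1 3⟩
Equal? distinct morphisms ✗

Answer: DOES NOT COMMUTE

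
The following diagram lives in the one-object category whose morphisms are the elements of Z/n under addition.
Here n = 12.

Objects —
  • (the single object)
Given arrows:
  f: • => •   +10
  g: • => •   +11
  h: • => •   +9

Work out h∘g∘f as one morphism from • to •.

  0 +10≡10 +11≡9 +9≡6  (mod 12)
composite: +6

Answer: +6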